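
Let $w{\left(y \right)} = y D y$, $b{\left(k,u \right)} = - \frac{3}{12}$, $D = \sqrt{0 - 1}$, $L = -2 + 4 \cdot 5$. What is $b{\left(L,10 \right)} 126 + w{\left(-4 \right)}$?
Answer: $- \frac{63}{2} + 16 i \approx -31.5 + 16.0 i$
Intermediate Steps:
$L = 18$ ($L = -2 + 20 = 18$)
$D = i$ ($D = \sqrt{0 + \left(-3 + 2\right)} = \sqrt{0 - 1} = \sqrt{-1} = i \approx 1.0 i$)
$b{\left(k,u \right)} = - \frac{1}{4}$ ($b{\left(k,u \right)} = \left(-3\right) \frac{1}{12} = - \frac{1}{4}$)
$w{\left(y \right)} = i y^{2}$ ($w{\left(y \right)} = y i y = i y y = i y^{2}$)
$b{\left(L,10 \right)} 126 + w{\left(-4 \right)} = \left(- \frac{1}{4}\right) 126 + i \left(-4\right)^{2} = - \frac{63}{2} + i 16 = - \frac{63}{2} + 16 i$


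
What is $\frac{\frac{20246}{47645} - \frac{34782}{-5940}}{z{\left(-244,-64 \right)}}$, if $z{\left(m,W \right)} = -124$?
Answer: $- \frac{5386211}{106343640} \approx -0.050649$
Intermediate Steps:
$\frac{\frac{20246}{47645} - \frac{34782}{-5940}}{z{\left(-244,-64 \right)}} = \frac{\frac{20246}{47645} - \frac{34782}{-5940}}{-124} = \left(20246 \cdot \frac{1}{47645} - - \frac{527}{90}\right) \left(- \frac{1}{124}\right) = \left(\frac{20246}{47645} + \frac{527}{90}\right) \left(- \frac{1}{124}\right) = \frac{5386211}{857610} \left(- \frac{1}{124}\right) = - \frac{5386211}{106343640}$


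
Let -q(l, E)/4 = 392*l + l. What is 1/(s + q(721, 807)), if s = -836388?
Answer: -1/1969800 ≈ -5.0767e-7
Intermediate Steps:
q(l, E) = -1572*l (q(l, E) = -4*(392*l + l) = -1572*l)
1/(s + q(721, 807)) = 1/(-836388 - 1572*721) = 1/(-836388 - 1133412) = 1/(-1969800) = -1/1969800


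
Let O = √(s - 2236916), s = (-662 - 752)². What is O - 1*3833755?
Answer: -3833755 + 4*I*√14845 ≈ -3.8338e+6 + 487.36*I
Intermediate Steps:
s = 1999396 (s = (-1414)² = 1999396)
O = 4*I*√14845 (O = √(1999396 - 2236916) = √(-237520) = 4*I*√14845 ≈ 487.36*I)
O - 1*3833755 = 4*I*√14845 - 1*3833755 = 4*I*√14845 - 3833755 = -3833755 + 4*I*√14845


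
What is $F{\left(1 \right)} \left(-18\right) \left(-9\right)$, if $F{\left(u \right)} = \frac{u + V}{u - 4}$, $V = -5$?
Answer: $216$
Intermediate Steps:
$F{\left(u \right)} = \frac{-5 + u}{-4 + u}$ ($F{\left(u \right)} = \frac{u - 5}{u - 4} = \frac{-5 + u}{-4 + u}$)
$F{\left(1 \right)} \left(-18\right) \left(-9\right) = \frac{-5 + 1}{-4 + 1} \left(-18\right) \left(-9\right) = \frac{1}{-3} \left(-4\right) \left(-18\right) \left(-9\right) = \left(- \frac{1}{3}\right) \left(-4\right) \left(-18\right) \left(-9\right) = \frac{4}{3} \left(-18\right) \left(-9\right) = \left(-24\right) \left(-9\right) = 216$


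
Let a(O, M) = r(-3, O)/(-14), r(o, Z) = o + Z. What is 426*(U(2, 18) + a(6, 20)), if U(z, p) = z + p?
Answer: 59001/7 ≈ 8428.7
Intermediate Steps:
U(z, p) = p + z
r(o, Z) = Z + o
a(O, M) = 3/14 - O/14 (a(O, M) = (O - 3)/(-14) = (-3 + O)*(-1/14) = 3/14 - O/14)
426*(U(2, 18) + a(6, 20)) = 426*((18 + 2) + (3/14 - 1/14*6)) = 426*(20 + (3/14 - 3/7)) = 426*(20 - 3/14) = 426*(277/14) = 59001/7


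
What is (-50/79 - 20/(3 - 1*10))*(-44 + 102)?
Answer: 71340/553 ≈ 129.01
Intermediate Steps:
(-50/79 - 20/(3 - 1*10))*(-44 + 102) = (-50*1/79 - 20/(3 - 10))*58 = (-50/79 - 20/(-7))*58 = (-50/79 - 20*(-⅐))*58 = (-50/79 + 20/7)*58 = (1230/553)*58 = 71340/553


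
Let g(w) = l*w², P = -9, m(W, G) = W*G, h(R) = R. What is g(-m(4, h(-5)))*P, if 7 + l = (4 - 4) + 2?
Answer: 18000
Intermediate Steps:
m(W, G) = G*W
l = -5 (l = -7 + ((4 - 4) + 2) = -7 + (0 + 2) = -7 + 2 = -5)
g(w) = -5*w²
g(-m(4, h(-5)))*P = -5*(-(-5)*4)²*(-9) = -5*(-1*(-20))²*(-9) = -5*20²*(-9) = -5*400*(-9) = -2000*(-9) = 18000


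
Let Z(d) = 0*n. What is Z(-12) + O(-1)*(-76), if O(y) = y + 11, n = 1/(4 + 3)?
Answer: -760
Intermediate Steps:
n = ⅐ (n = 1/7 = ⅐ ≈ 0.14286)
Z(d) = 0 (Z(d) = 0*(⅐) = 0)
O(y) = 11 + y
Z(-12) + O(-1)*(-76) = 0 + (11 - 1)*(-76) = 0 + 10*(-76) = 0 - 760 = -760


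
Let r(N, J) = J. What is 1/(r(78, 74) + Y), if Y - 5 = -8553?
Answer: -1/8474 ≈ -0.00011801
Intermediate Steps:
Y = -8548 (Y = 5 - 8553 = -8548)
1/(r(78, 74) + Y) = 1/(74 - 8548) = 1/(-8474) = -1/8474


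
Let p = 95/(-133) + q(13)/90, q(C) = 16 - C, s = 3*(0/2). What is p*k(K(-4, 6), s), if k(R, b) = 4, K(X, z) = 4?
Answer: -286/105 ≈ -2.7238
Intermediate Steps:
s = 0 (s = 3*(0*(½)) = 3*0 = 0)
p = -143/210 (p = 95/(-133) + (16 - 1*13)/90 = 95*(-1/133) + (16 - 13)*(1/90) = -5/7 + 3*(1/90) = -5/7 + 1/30 = -143/210 ≈ -0.68095)
p*k(K(-4, 6), s) = -143/210*4 = -286/105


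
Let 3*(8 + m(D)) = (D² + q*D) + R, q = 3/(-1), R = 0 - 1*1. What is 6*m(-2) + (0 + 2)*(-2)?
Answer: -34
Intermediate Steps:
R = -1 (R = 0 - 1 = -1)
q = -3 (q = 3*(-1) = -3)
m(D) = -25/3 - D + D²/3 (m(D) = -8 + ((D² - 3*D) - 1)/3 = -8 + (-1 + D² - 3*D)/3 = -8 + (-⅓ - D + D²/3) = -25/3 - D + D²/3)
6*m(-2) + (0 + 2)*(-2) = 6*(-25/3 - 1*(-2) + (⅓)*(-2)²) + (0 + 2)*(-2) = 6*(-25/3 + 2 + (⅓)*4) + 2*(-2) = 6*(-25/3 + 2 + 4/3) - 4 = 6*(-5) - 4 = -30 - 4 = -34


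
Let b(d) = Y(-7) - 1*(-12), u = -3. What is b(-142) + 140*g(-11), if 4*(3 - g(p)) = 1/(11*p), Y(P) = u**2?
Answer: 53396/121 ≈ 441.29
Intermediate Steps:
Y(P) = 9 (Y(P) = (-3)**2 = 9)
g(p) = 3 - 1/(44*p) (g(p) = 3 - 1/(11*p)/4 = 3 - 1/(44*p))
b(d) = 21 (b(d) = 9 - 1*(-12) = 9 + 12 = 21)
b(-142) + 140*g(-11) = 21 + 140*(3 - 1/44/(-11)) = 21 + 140*(3 - 1/44*(-1/11)) = 21 + 140*(3 + 1/484) = 21 + 140*(1453/484) = 21 + 50855/121 = 53396/121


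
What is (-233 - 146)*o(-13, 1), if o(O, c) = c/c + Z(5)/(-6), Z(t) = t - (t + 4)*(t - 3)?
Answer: -7201/6 ≈ -1200.2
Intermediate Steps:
Z(t) = t - (-3 + t)*(4 + t) (Z(t) = t - (4 + t)*(-3 + t) = t - (-3 + t)*(4 + t))
o(O, c) = 19/6 (o(O, c) = c/c + (12 - 1*5**2)/(-6) = 1 + (12 - 1*25)*(-1/6) = 1 + (12 - 25)*(-1/6) = 1 - 13*(-1/6) = 1 + 13/6 = 19/6)
(-233 - 146)*o(-13, 1) = (-233 - 146)*(19/6) = -379*19/6 = -7201/6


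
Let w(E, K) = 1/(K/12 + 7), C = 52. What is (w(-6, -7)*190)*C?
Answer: 118560/77 ≈ 1539.7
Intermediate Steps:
w(E, K) = 1/(7 + K/12) (w(E, K) = 1/(K*(1/12) + 7) = 1/(K/12 + 7) = 1/(7 + K/12))
(w(-6, -7)*190)*C = ((12/(84 - 7))*190)*52 = ((12/77)*190)*52 = (2280/77)*52 = 118560/77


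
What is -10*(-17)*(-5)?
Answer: -850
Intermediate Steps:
-10*(-17)*(-5) = 170*(-5) = -850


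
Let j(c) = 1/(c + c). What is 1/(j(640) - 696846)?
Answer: -1280/891962879 ≈ -1.4350e-6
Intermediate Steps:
j(c) = 1/(2*c)
1/(j(640) - 696846) = 1/((1/2)/640 - 696846) = 1/((1/2)*(1/640) - 696846) = 1/(1/1280 - 696846) = 1/(-891962879/1280) = -1280/891962879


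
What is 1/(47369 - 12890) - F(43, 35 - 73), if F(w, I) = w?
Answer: -1482596/34479 ≈ -43.000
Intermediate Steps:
1/(47369 - 12890) - F(43, 35 - 73) = 1/(47369 - 12890) - 1*43 = 1/34479 - 43 = -1482596/34479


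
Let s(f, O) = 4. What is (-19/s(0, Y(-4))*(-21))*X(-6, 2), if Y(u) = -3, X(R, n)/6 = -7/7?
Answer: -1197/2 ≈ -598.50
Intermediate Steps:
X(R, n) = -6 (X(R, n) = 6*(-7/7) = 6*(-7*⅐) = 6*(-1) = -6)
(-19/s(0, Y(-4))*(-21))*X(-6, 2) = (-19/4*(-21))*(-6) = (-19*¼*(-21))*(-6) = -19/4*(-21)*(-6) = (399/4)*(-6) = -1197/2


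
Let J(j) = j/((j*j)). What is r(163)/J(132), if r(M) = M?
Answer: 21516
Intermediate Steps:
J(j) = 1/j (J(j) = j/(j²) = j/j² = 1/j)
r(163)/J(132) = 163/(1/132) = 163*132 = 21516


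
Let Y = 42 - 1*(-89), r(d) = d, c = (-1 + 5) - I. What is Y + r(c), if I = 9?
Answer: 126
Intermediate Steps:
c = -5 (c = (-1 + 5) - 1*9 = 4 - 9 = -5)
Y = 131 (Y = 42 + 89 = 131)
Y + r(c) = 131 - 5 = 126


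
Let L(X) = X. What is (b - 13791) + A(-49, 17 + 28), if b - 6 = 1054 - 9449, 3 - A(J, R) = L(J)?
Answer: -22128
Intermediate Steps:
A(J, R) = 3 - J
b = -8389 (b = 6 + (1054 - 9449) = 6 - 8395 = -8389)
(b - 13791) + A(-49, 17 + 28) = (-8389 - 13791) + (3 - 1*(-49)) = -22180 + (3 + 49) = -22180 + 52 = -22128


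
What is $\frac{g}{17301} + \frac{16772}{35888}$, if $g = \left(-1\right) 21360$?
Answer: $- \frac{39699609}{51741524} \approx -0.76727$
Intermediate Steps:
$g = -21360$
$\frac{g}{17301} + \frac{16772}{35888} = - \frac{21360}{17301} + \frac{16772}{35888} = \left(-21360\right) \frac{1}{17301} + 16772 \cdot \frac{1}{35888} = - \frac{7120}{5767} + \frac{4193}{8972} = - \frac{39699609}{51741524}$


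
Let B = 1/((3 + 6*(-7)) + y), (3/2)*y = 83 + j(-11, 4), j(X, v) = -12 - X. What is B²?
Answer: 9/2209 ≈ 0.0040742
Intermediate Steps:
y = 164/3 (y = 2*(83 + (-12 - 1*(-11)))/3 = 2*(83 + (-12 + 11))/3 = 2*(83 - 1)/3 = (⅔)*82 = 164/3 ≈ 54.667)
B = 3/47 (B = 1/((3 + 6*(-7)) + 164/3) = 1/((3 - 42) + 164/3) = 1/(-39 + 164/3) = 1/(47/3) = 3/47 ≈ 0.063830)
B² = (3/47)² = 9/2209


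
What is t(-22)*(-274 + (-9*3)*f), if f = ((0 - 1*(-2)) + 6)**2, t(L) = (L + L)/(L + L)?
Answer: -2002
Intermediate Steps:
t(L) = 1 (t(L) = (2*L)/((2*L)) = (2*L)*(1/(2*L)) = 1)
f = 64 (f = ((0 + 2) + 6)**2 = (2 + 6)**2 = 8**2 = 64)
t(-22)*(-274 + (-9*3)*f) = 1*(-274 - 9*3*64) = 1*(-274 - 27*64) = 1*(-274 - 1728) = 1*(-2002) = -2002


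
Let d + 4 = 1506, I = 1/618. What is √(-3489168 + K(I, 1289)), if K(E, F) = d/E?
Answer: 6*I*√71137 ≈ 1600.3*I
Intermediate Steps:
I = 1/618 ≈ 0.0016181
d = 1502 (d = -4 + 1506 = 1502)
K(E, F) = 1502/E
√(-3489168 + K(I, 1289)) = √(-3489168 + 1502/(1/618)) = √(-3489168 + 1502*618) = √(-3489168 + 928236) = √(-2560932) = 6*I*√71137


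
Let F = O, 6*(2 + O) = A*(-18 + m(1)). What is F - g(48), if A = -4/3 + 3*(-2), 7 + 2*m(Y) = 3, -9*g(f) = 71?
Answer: 91/3 ≈ 30.333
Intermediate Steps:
g(f) = -71/9 (g(f) = -⅑*71 = -71/9)
m(Y) = -2 (m(Y) = -7/2 + (½)*3 = -7/2 + 3/2 = -2)
A = -22/3 (A = -4*⅓ - 6 = -4/3 - 6 = -22/3 ≈ -7.3333)
O = 202/9 (O = -2 + (-22*(-18 - 2)/3)/6 = -2 + (-22/3*(-20))/6 = -2 + (⅙)*(440/3) = -2 + 220/9 = 202/9 ≈ 22.444)
F = 202/9 ≈ 22.444
F - g(48) = 202/9 - 1*(-71/9) = 202/9 + 71/9 = 91/3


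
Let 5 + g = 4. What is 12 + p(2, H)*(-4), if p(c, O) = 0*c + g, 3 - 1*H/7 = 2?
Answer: 16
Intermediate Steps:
g = -1 (g = -5 + 4 = -1)
H = 7 (H = 21 - 7*2 = 21 - 14 = 7)
p(c, O) = -1 (p(c, O) = 0*c - 1 = 0 - 1 = -1)
12 + p(2, H)*(-4) = 12 - 1*(-4) = 12 + 4 = 16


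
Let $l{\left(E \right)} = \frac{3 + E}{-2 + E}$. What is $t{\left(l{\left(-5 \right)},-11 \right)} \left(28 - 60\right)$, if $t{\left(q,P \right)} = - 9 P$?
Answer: $-3168$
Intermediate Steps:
$l{\left(E \right)} = \frac{3 + E}{-2 + E}$
$t{\left(l{\left(-5 \right)},-11 \right)} \left(28 - 60\right) = \left(-9\right) \left(-11\right) \left(28 - 60\right) = 99 \left(-32\right) = -3168$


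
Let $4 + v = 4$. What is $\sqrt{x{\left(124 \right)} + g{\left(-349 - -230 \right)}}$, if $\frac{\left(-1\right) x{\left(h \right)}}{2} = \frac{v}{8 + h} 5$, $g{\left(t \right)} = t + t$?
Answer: $i \sqrt{238} \approx 15.427 i$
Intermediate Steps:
$v = 0$ ($v = -4 + 4 = 0$)
$g{\left(t \right)} = 2 t$
$x{\left(h \right)} = 0$ ($x{\left(h \right)} = - 2 \frac{0}{8 + h} 5 = - 2 \cdot 0 \cdot 5 = \left(-2\right) 0 = 0$)
$\sqrt{x{\left(124 \right)} + g{\left(-349 - -230 \right)}} = \sqrt{0 + 2 \left(-349 - -230\right)} = \sqrt{0 + 2 \left(-349 + 230\right)} = \sqrt{0 + 2 \left(-119\right)} = \sqrt{0 - 238} = \sqrt{-238} = i \sqrt{238}$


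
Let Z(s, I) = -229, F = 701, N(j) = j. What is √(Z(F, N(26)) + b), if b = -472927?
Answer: 2*I*√118289 ≈ 687.86*I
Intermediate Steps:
√(Z(F, N(26)) + b) = √(-229 - 472927) = √(-473156) = 2*I*√118289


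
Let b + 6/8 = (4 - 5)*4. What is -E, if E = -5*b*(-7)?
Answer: 665/4 ≈ 166.25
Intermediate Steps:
b = -19/4 (b = -3/4 + (4 - 5)*4 = -3/4 - 1*4 = -3/4 - 4 = -19/4 ≈ -4.7500)
E = -665/4 (E = -5*(-19/4)*(-7) = (95/4)*(-7) = -665/4 ≈ -166.25)
-E = -1*(-665/4) = 665/4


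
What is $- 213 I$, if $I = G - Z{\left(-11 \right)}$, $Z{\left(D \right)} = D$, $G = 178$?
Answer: $-40257$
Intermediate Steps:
$I = 189$ ($I = 178 - -11 = 178 + 11 = 189$)
$- 213 I = \left(-213\right) 189 = -40257$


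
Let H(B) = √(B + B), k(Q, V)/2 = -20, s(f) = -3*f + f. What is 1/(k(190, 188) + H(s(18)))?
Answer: -5/209 - 3*I*√2/836 ≈ -0.023923 - 0.0050749*I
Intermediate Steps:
s(f) = -2*f
k(Q, V) = -40 (k(Q, V) = 2*(-20) = -40)
H(B) = √2*√B (H(B) = √(2*B) = √2*√B)
1/(k(190, 188) + H(s(18))) = 1/(-40 + √2*√(-2*18)) = 1/(-40 + √2*√(-36)) = 1/(-40 + √2*(6*I)) = 1/(-40 + 6*I*√2)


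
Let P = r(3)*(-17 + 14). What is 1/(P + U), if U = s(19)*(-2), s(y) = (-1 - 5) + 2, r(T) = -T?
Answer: 1/17 ≈ 0.058824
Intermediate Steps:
P = 9 (P = (-1*3)*(-17 + 14) = -3*(-3) = 9)
s(y) = -4 (s(y) = -6 + 2 = -4)
U = 8 (U = -4*(-2) = 8)
1/(P + U) = 1/(9 + 8) = 1/17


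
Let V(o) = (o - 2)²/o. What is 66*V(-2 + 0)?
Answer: -528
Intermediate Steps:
V(o) = (-2 + o)²/o
66*V(-2 + 0) = 66*((-2 + (-2 + 0))²/(-2 + 0)) = 66*((-2 - 2)²/(-2)) = 66*(-½*(-4)²) = 66*(-½*16) = 66*(-8) = -528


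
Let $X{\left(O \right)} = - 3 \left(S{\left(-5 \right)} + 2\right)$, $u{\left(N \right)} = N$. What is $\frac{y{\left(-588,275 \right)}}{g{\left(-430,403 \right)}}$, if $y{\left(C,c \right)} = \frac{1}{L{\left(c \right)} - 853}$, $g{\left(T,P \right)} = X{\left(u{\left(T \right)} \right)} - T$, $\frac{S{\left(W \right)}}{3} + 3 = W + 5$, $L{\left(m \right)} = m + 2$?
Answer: $- \frac{1}{259776} \approx -3.8495 \cdot 10^{-6}$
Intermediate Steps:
$L{\left(m \right)} = 2 + m$
$S{\left(W \right)} = 6 + 3 W$ ($S{\left(W \right)} = -9 + 3 \left(W + 5\right) = -9 + 3 \left(5 + W\right) = -9 + \left(15 + 3 W\right) = 6 + 3 W$)
$X{\left(O \right)} = 21$ ($X{\left(O \right)} = - 3 \left(\left(6 + 3 \left(-5\right)\right) + 2\right) = - 3 \left(\left(6 - 15\right) + 2\right) = - 3 \left(-9 + 2\right) = \left(-3\right) \left(-7\right) = 21$)
$g{\left(T,P \right)} = 21 - T$
$y{\left(C,c \right)} = \frac{1}{-851 + c}$ ($y{\left(C,c \right)} = \frac{1}{\left(2 + c\right) - 853} = \frac{1}{-851 + c}$)
$\frac{y{\left(-588,275 \right)}}{g{\left(-430,403 \right)}} = \frac{1}{\left(-851 + 275\right) \left(21 - -430\right)} = \frac{1}{\left(-576\right) \left(21 + 430\right)} = - \frac{1}{576 \cdot 451} = \left(- \frac{1}{576}\right) \frac{1}{451} = - \frac{1}{259776}$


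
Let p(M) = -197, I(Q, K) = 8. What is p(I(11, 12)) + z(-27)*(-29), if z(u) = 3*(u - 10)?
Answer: 3022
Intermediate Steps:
z(u) = -30 + 3*u (z(u) = 3*(-10 + u) = -30 + 3*u)
p(I(11, 12)) + z(-27)*(-29) = -197 + (-30 + 3*(-27))*(-29) = -197 + (-30 - 81)*(-29) = -197 - 111*(-29) = -197 + 3219 = 3022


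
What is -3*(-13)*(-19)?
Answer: -741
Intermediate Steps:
-3*(-13)*(-19) = 39*(-19) = -741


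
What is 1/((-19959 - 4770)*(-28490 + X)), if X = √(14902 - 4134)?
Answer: 14245/10035885455514 + √673/5017942727757 ≈ 1.4246e-9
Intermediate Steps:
X = 4*√673 (X = √10768 = 4*√673 ≈ 103.77)
1/((-19959 - 4770)*(-28490 + X)) = 1/((-19959 - 4770)*(-28490 + 4*√673)) = 1/(-24729*(-28490 + 4*√673)) = 1/(704529210 - 98916*√673)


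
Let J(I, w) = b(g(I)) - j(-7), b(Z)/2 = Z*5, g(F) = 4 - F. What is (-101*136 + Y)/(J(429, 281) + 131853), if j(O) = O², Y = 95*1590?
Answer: 68657/63777 ≈ 1.0765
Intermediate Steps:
Y = 151050
b(Z) = 10*Z (b(Z) = 2*(Z*5) = 2*(5*Z) = 10*Z)
J(I, w) = -9 - 10*I (J(I, w) = 10*(4 - I) - 1*(-7)² = (40 - 10*I) - 1*49 = (40 - 10*I) - 49 = -9 - 10*I)
(-101*136 + Y)/(J(429, 281) + 131853) = (-101*136 + 151050)/((-9 - 10*429) + 131853) = (-13736 + 151050)/((-9 - 4290) + 131853) = 137314/(-4299 + 131853) = 137314/127554 = 137314*(1/127554) = 68657/63777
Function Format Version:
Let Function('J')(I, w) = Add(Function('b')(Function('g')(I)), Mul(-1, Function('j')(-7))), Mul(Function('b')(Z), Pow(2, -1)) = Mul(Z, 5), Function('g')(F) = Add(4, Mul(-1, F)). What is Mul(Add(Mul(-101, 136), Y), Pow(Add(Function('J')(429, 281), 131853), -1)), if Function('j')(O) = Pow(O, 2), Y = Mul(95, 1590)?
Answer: Rational(68657, 63777) ≈ 1.0765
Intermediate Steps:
Y = 151050
Function('b')(Z) = Mul(10, Z) (Function('b')(Z) = Mul(2, Mul(Z, 5)) = Mul(2, Mul(5, Z)) = Mul(10, Z))
Function('J')(I, w) = Add(-9, Mul(-10, I)) (Function('J')(I, w) = Add(Mul(10, Add(4, Mul(-1, I))), Mul(-1, Pow(-7, 2))) = Add(Add(40, Mul(-10, I)), Mul(-1, 49)) = Add(Add(40, Mul(-10, I)), -49) = Add(-9, Mul(-10, I)))
Mul(Add(Mul(-101, 136), Y), Pow(Add(Function('J')(429, 281), 131853), -1)) = Mul(Add(Mul(-101, 136), 151050), Pow(Add(Add(-9, Mul(-10, 429)), 131853), -1)) = Mul(Add(-13736, 151050), Pow(Add(Add(-9, -4290), 131853), -1)) = Mul(137314, Pow(Add(-4299, 131853), -1)) = Mul(137314, Pow(127554, -1)) = Mul(137314, Rational(1, 127554)) = Rational(68657, 63777)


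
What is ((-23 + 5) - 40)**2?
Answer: 3364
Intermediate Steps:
((-23 + 5) - 40)**2 = (-18 - 40)**2 = (-58)**2 = 3364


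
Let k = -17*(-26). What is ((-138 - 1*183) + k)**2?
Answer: 14641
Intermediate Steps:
k = 442
((-138 - 1*183) + k)**2 = ((-138 - 1*183) + 442)**2 = ((-138 - 183) + 442)**2 = (-321 + 442)**2 = 121**2 = 14641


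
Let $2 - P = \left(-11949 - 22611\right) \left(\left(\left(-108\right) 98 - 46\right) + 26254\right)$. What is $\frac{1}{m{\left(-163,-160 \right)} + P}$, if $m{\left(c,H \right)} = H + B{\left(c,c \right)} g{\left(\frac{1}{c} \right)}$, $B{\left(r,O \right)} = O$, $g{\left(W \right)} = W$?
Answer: $\frac{1}{539965283} \approx 1.852 \cdot 10^{-9}$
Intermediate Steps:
$P = 539965442$ ($P = 2 - \left(-11949 - 22611\right) \left(\left(\left(-108\right) 98 - 46\right) + 26254\right) = 2 - - 34560 \left(\left(-10584 - 46\right) + 26254\right) = 2 - - 34560 \left(-10630 + 26254\right) = 2 - \left(-34560\right) 15624 = 2 - -539965440 = 2 + 539965440 = 539965442$)
$m{\left(c,H \right)} = 1 + H$ ($m{\left(c,H \right)} = H + \frac{c}{c} = H + 1 = 1 + H$)
$\frac{1}{m{\left(-163,-160 \right)} + P} = \frac{1}{\left(1 - 160\right) + 539965442} = \frac{1}{-159 + 539965442} = \frac{1}{539965283}$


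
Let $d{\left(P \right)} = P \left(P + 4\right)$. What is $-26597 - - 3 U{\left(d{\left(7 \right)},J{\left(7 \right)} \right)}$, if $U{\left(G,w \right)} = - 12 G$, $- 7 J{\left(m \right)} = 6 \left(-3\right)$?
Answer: $-29369$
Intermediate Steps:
$J{\left(m \right)} = \frac{18}{7}$ ($J{\left(m \right)} = - \frac{6 \left(-3\right)}{7} = \left(- \frac{1}{7}\right) \left(-18\right) = \frac{18}{7}$)
$d{\left(P \right)} = P \left(4 + P\right)$
$-26597 - - 3 U{\left(d{\left(7 \right)},J{\left(7 \right)} \right)} = -26597 - - 3 \left(- 12 \cdot 7 \left(4 + 7\right)\right) = -26597 - - 3 \left(- 12 \cdot 7 \cdot 11\right) = -26597 - - 3 \left(\left(-12\right) 77\right) = -26597 - \left(-3\right) \left(-924\right) = -26597 - 2772 = -29369$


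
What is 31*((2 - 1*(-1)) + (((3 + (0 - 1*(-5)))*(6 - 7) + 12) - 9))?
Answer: -62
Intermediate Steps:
31*((2 - 1*(-1)) + (((3 + (0 - 1*(-5)))*(6 - 7) + 12) - 9)) = 31*((2 + 1) + (((3 + (0 + 5))*(-1) + 12) - 9)) = 31*(3 + (((3 + 5)*(-1) + 12) - 9)) = 31*(3 + ((8*(-1) + 12) - 9)) = 31*(3 + ((-8 + 12) - 9)) = 31*(3 + (4 - 9)) = 31*(3 - 5) = 31*(-2) = -62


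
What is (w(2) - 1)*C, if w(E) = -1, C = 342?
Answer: -684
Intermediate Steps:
(w(2) - 1)*C = (-1 - 1)*342 = -2*342 = -684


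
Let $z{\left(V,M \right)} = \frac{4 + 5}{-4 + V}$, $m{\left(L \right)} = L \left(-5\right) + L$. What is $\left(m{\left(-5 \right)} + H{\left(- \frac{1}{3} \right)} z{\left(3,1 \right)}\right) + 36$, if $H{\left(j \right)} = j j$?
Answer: $55$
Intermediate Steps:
$H{\left(j \right)} = j^{2}$
$m{\left(L \right)} = - 4 L$ ($m{\left(L \right)} = - 5 L + L = - 4 L$)
$z{\left(V,M \right)} = \frac{9}{-4 + V}$
$\left(m{\left(-5 \right)} + H{\left(- \frac{1}{3} \right)} z{\left(3,1 \right)}\right) + 36 = \left(\left(-4\right) \left(-5\right) + \left(- \frac{1}{3}\right)^{2} \frac{9}{-4 + 3}\right) + 36 = \left(20 + \left(\left(-1\right) \frac{1}{3}\right)^{2} \frac{9}{-1}\right) + 36 = \left(20 + \left(- \frac{1}{3}\right)^{2} \cdot 9 \left(-1\right)\right) + 36 = \left(20 + \frac{1}{9} \left(-9\right)\right) + 36 = \left(20 - 1\right) + 36 = 19 + 36 = 55$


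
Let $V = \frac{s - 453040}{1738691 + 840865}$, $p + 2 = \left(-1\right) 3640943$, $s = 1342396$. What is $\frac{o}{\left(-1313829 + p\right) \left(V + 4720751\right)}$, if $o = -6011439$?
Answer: $\frac{430745653919}{1676013201862470108} \approx 2.5701 \cdot 10^{-7}$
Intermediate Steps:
$p = -3640945$ ($p = -2 - 3640943 = -3640945$)
$V = \frac{74113}{214963}$ ($V = \frac{1342396 - 453040}{1738691 + 840865} = \frac{889356}{2579556} = 889356 \cdot \frac{1}{2579556} = \frac{74113}{214963} \approx 0.34477$)
$\frac{o}{\left(-1313829 + p\right) \left(V + 4720751\right)} = - \frac{6011439}{\left(-1313829 - 3640945\right) \left(\frac{74113}{214963} + 4720751\right)} = - \frac{6011439}{\left(-4954774\right) \frac{1014786871326}{214963}} = - \frac{6011439}{- \frac{5028039605587410324}{214963}} = \left(-6011439\right) \left(- \frac{214963}{5028039605587410324}\right) = \frac{430745653919}{1676013201862470108}$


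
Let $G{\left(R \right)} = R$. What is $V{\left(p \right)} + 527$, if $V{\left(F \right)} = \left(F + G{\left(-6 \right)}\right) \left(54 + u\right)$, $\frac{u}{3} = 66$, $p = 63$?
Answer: $14891$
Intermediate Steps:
$u = 198$ ($u = 3 \cdot 66 = 198$)
$V{\left(F \right)} = -1512 + 252 F$ ($V{\left(F \right)} = \left(F - 6\right) \left(54 + 198\right) = \left(-6 + F\right) 252 = -1512 + 252 F$)
$V{\left(p \right)} + 527 = \left(-1512 + 252 \cdot 63\right) + 527 = \left(-1512 + 15876\right) + 527 = 14364 + 527 = 14891$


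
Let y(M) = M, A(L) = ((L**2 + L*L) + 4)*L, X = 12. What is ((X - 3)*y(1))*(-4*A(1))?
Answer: -216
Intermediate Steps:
A(L) = L*(4 + 2*L**2) (A(L) = ((L**2 + L**2) + 4)*L = (2*L**2 + 4)*L = (4 + 2*L**2)*L = L*(4 + 2*L**2))
((X - 3)*y(1))*(-4*A(1)) = ((12 - 3)*1)*(-8*(2 + 1**2)) = (9*1)*(-8*(2 + 1)) = 9*(-8*3) = 9*(-4*6) = 9*(-24) = -216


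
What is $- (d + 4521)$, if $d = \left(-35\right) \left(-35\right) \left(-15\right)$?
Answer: $13854$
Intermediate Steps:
$d = -18375$ ($d = 1225 \left(-15\right) = -18375$)
$- (d + 4521) = - (-18375 + 4521) = \left(-1\right) \left(-13854\right) = 13854$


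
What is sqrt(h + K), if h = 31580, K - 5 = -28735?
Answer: 5*sqrt(114) ≈ 53.385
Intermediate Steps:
K = -28730 (K = 5 - 28735 = -28730)
sqrt(h + K) = sqrt(31580 - 28730) = sqrt(2850) = 5*sqrt(114)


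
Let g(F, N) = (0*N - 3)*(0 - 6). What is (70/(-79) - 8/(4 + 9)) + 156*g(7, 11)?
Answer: 2882274/1027 ≈ 2806.5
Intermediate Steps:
g(F, N) = 18 (g(F, N) = (0 - 3)*(-6) = -3*(-6) = 18)
(70/(-79) - 8/(4 + 9)) + 156*g(7, 11) = (70/(-79) - 8/(4 + 9)) + 156*18 = (70*(-1/79) - 8/13) + 2808 = (-70/79 - 8*1/13) + 2808 = (-70/79 - 8/13) + 2808 = -1542/1027 + 2808 = 2882274/1027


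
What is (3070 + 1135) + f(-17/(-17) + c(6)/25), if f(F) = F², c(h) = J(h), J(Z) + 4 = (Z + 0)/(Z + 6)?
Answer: 10514349/2500 ≈ 4205.7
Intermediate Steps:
J(Z) = -4 + Z/(6 + Z) (J(Z) = -4 + (Z + 0)/(Z + 6) = -4 + Z/(6 + Z))
c(h) = 3*(-8 - h)/(6 + h)
(3070 + 1135) + f(-17/(-17) + c(6)/25) = (3070 + 1135) + (-17/(-17) + (3*(-8 - 1*6)/(6 + 6))/25)² = 4205 + (-17*(-1/17) + (3*(-8 - 6)/12)*(1/25))² = 4205 + (1 + (3*(1/12)*(-14))*(1/25))² = 4205 + (1 - 7/2*1/25)² = 4205 + (1 - 7/50)² = 4205 + (43/50)² = 4205 + 1849/2500 = 10514349/2500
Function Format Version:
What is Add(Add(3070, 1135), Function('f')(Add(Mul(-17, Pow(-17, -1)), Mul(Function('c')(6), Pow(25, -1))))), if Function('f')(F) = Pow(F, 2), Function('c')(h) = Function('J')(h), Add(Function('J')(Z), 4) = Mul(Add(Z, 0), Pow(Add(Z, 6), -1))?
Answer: Rational(10514349, 2500) ≈ 4205.7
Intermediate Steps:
Function('J')(Z) = Add(-4, Mul(Z, Pow(Add(6, Z), -1))) (Function('J')(Z) = Add(-4, Mul(Add(Z, 0), Pow(Add(Z, 6), -1))) = Add(-4, Mul(Z, Pow(Add(6, Z), -1))))
Function('c')(h) = Mul(3, Pow(Add(6, h), -1), Add(-8, Mul(-1, h)))
Add(Add(3070, 1135), Function('f')(Add(Mul(-17, Pow(-17, -1)), Mul(Function('c')(6), Pow(25, -1))))) = Add(Add(3070, 1135), Pow(Add(Mul(-17, Pow(-17, -1)), Mul(Mul(3, Pow(Add(6, 6), -1), Add(-8, Mul(-1, 6))), Pow(25, -1))), 2)) = Add(4205, Pow(Add(Mul(-17, Rational(-1, 17)), Mul(Mul(3, Pow(12, -1), Add(-8, -6)), Rational(1, 25))), 2)) = Add(4205, Pow(Add(1, Mul(Mul(3, Rational(1, 12), -14), Rational(1, 25))), 2)) = Add(4205, Pow(Add(1, Mul(Rational(-7, 2), Rational(1, 25))), 2)) = Add(4205, Pow(Add(1, Rational(-7, 50)), 2)) = Add(4205, Pow(Rational(43, 50), 2)) = Add(4205, Rational(1849, 2500)) = Rational(10514349, 2500)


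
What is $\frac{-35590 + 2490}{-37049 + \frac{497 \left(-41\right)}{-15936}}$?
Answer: $\frac{527481600}{590392487} \approx 0.89344$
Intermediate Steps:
$\frac{-35590 + 2490}{-37049 + \frac{497 \left(-41\right)}{-15936}} = - \frac{33100}{-37049 - - \frac{20377}{15936}} = - \frac{33100}{-37049 + \frac{20377}{15936}} = - \frac{33100}{- \frac{590392487}{15936}} = \left(-33100\right) \left(- \frac{15936}{590392487}\right) = \frac{527481600}{590392487}$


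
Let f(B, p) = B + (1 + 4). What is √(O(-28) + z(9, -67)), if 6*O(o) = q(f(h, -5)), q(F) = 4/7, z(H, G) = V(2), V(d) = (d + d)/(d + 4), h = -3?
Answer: 4*√21/21 ≈ 0.87287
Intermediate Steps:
V(d) = 2*d/(4 + d) (V(d) = (2*d)/(4 + d) = 2*d/(4 + d))
z(H, G) = ⅔ (z(H, G) = 2*2/(4 + 2) = 2*2/6 = 2*2*(⅙) = ⅔)
f(B, p) = 5 + B (f(B, p) = B + 5 = 5 + B)
q(F) = 4/7 (q(F) = 4*(⅐) = 4/7)
O(o) = 2/21 (O(o) = (⅙)*(4/7) = 2/21)
√(O(-28) + z(9, -67)) = √(2/21 + ⅔) = √(16/21) = 4*√21/21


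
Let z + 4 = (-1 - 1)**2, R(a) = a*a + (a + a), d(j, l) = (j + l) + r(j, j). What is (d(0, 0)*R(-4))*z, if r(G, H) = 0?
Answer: 0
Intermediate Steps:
d(j, l) = j + l (d(j, l) = (j + l) + 0 = j + l)
R(a) = a**2 + 2*a
z = 0 (z = -4 + (-1 - 1)**2 = -4 + (-2)**2 = -4 + 4 = 0)
(d(0, 0)*R(-4))*z = ((0 + 0)*(-4*(2 - 4)))*0 = (0*(-4*(-2)))*0 = (0*8)*0 = 0*0 = 0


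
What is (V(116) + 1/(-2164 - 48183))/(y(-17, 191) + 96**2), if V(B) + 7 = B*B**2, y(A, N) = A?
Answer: 78586078482/463142053 ≈ 169.68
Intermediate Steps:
V(B) = -7 + B**3 (V(B) = -7 + B*B**2 = -7 + B**3)
(V(116) + 1/(-2164 - 48183))/(y(-17, 191) + 96**2) = ((-7 + 116**3) + 1/(-2164 - 48183))/(-17 + 96**2) = ((-7 + 1560896) + 1/(-50347))/(-17 + 9216) = (1560889 - 1/50347)/9199 = (78586078482/50347)*(1/9199) = 78586078482/463142053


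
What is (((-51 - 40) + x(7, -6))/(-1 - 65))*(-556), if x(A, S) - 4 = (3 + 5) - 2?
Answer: -7506/11 ≈ -682.36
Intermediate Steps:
x(A, S) = 10 (x(A, S) = 4 + ((3 + 5) - 2) = 4 + (8 - 2) = 4 + 6 = 10)
(((-51 - 40) + x(7, -6))/(-1 - 65))*(-556) = (((-51 - 40) + 10)/(-1 - 65))*(-556) = ((-91 + 10)/(-66))*(-556) = -81*(-1/66)*(-556) = (27/22)*(-556) = -7506/11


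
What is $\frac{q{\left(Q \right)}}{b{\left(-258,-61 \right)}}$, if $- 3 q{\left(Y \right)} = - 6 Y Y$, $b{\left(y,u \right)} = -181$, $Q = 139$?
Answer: $- \frac{38642}{181} \approx -213.49$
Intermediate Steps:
$q{\left(Y \right)} = 2 Y^{2}$ ($q{\left(Y \right)} = - \frac{- 6 Y Y}{3} = - \frac{\left(-6\right) Y^{2}}{3} = 2 Y^{2}$)
$\frac{q{\left(Q \right)}}{b{\left(-258,-61 \right)}} = \frac{2 \cdot 139^{2}}{-181} = 2 \cdot 19321 \left(- \frac{1}{181}\right) = 38642 \left(- \frac{1}{181}\right) = - \frac{38642}{181}$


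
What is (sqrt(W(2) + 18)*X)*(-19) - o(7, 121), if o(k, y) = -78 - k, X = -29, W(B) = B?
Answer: 85 + 1102*sqrt(5) ≈ 2549.1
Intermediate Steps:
(sqrt(W(2) + 18)*X)*(-19) - o(7, 121) = (sqrt(2 + 18)*(-29))*(-19) - (-78 - 1*7) = (sqrt(20)*(-29))*(-19) - (-78 - 7) = ((2*sqrt(5))*(-29))*(-19) - 1*(-85) = -58*sqrt(5)*(-19) + 85 = 1102*sqrt(5) + 85 = 85 + 1102*sqrt(5)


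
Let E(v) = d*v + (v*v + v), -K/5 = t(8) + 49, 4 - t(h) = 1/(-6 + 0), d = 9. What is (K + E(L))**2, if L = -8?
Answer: 2859481/36 ≈ 79430.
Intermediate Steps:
t(h) = 25/6 (t(h) = 4 - 1/(-6 + 0) = 4 - 1/(-6) = 4 - 1*(-1/6) = 4 + 1/6 = 25/6)
K = -1595/6 (K = -5*(25/6 + 49) = -5*319/6 = -1595/6 ≈ -265.83)
E(v) = v**2 + 10*v (E(v) = 9*v + (v*v + v) = 9*v + (v**2 + v) = 9*v + (v + v**2) = v**2 + 10*v)
(K + E(L))**2 = (-1595/6 - 8*(10 - 8))**2 = (-1595/6 - 8*2)**2 = (-1595/6 - 16)**2 = (-1691/6)**2 = 2859481/36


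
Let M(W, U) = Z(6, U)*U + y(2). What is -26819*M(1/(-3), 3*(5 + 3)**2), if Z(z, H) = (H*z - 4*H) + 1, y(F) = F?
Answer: -1982514118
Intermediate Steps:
Z(z, H) = 1 - 4*H + H*z (Z(z, H) = (-4*H + H*z) + 1 = 1 - 4*H + H*z)
M(W, U) = 2 + U*(1 + 2*U) (M(W, U) = (1 - 4*U + U*6)*U + 2 = (1 - 4*U + 6*U)*U + 2 = (1 + 2*U)*U + 2 = U*(1 + 2*U) + 2 = 2 + U*(1 + 2*U))
-26819*M(1/(-3), 3*(5 + 3)**2) = -26819*(2 + (3*(5 + 3)**2)*(1 + 2*(3*(5 + 3)**2))) = -26819*(2 + (3*8**2)*(1 + 2*(3*8**2))) = -26819*(2 + (3*64)*(1 + 2*(3*64))) = -26819*(2 + 192*(1 + 2*192)) = -26819*(2 + 192*(1 + 384)) = -26819*(2 + 192*385) = -26819*(2 + 73920) = -26819*73922 = -1982514118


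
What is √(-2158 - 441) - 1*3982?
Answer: -3982 + I*√2599 ≈ -3982.0 + 50.98*I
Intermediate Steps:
√(-2158 - 441) - 1*3982 = √(-2599) - 3982 = I*√2599 - 3982 = -3982 + I*√2599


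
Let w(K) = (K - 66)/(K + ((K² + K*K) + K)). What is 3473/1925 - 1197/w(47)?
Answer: 547196273/1925 ≈ 2.8426e+5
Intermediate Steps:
w(K) = (-66 + K)/(2*K + 2*K²) (w(K) = (-66 + K)/(K + ((K² + K²) + K)) = (-66 + K)/(K + (2*K² + K)) = (-66 + K)/(K + (K + 2*K²)) = (-66 + K)/(2*K + 2*K²))
3473/1925 - 1197/w(47) = 3473/1925 - 1197*94*(1 + 47)/(-66 + 47) = 3473*(1/1925) - 1197/((½)*(1/47)*(-19)/48) = 3473/1925 - 1197/((½)*(1/47)*(1/48)*(-19)) = 3473/1925 - 1197/(-19/4512) = 3473/1925 - 1197*(-4512/19) = 3473/1925 + 284256 = 547196273/1925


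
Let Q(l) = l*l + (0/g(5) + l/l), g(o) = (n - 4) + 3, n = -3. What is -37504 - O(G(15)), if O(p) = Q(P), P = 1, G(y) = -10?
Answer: -37506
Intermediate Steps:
g(o) = -4 (g(o) = (-3 - 4) + 3 = -7 + 3 = -4)
Q(l) = 1 + l**2 (Q(l) = l*l + (0/(-4) + l/l) = l**2 + (0*(-1/4) + 1) = l**2 + (0 + 1) = l**2 + 1 = 1 + l**2)
O(p) = 2 (O(p) = 1 + 1**2 = 1 + 1 = 2)
-37504 - O(G(15)) = -37504 - 1*2 = -37504 - 2 = -37506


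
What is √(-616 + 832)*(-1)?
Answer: -6*√6 ≈ -14.697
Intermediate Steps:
√(-616 + 832)*(-1) = √216*(-1) = (6*√6)*(-1) = -6*√6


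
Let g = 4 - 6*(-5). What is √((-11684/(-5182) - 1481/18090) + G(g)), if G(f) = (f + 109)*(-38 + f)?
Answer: 881*I*√179209391010/15623730 ≈ 23.871*I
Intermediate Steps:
g = 34 (g = 4 + 30 = 34)
G(f) = (-38 + f)*(109 + f) (G(f) = (109 + f)*(-38 + f) = (-38 + f)*(109 + f))
√((-11684/(-5182) - 1481/18090) + G(g)) = √((-11684/(-5182) - 1481/18090) + (-4142 + 34² + 71*34)) = √((-11684*(-1/5182) - 1481*1/18090) + (-4142 + 1156 + 2414)) = √((5842/2591 - 1481/18090) - 572) = √(101844509/46871190 - 572) = √(-26708476171/46871190) = 881*I*√179209391010/15623730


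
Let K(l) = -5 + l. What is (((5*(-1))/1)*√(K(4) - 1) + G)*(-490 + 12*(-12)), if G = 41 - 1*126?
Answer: 53890 + 3170*I*√2 ≈ 53890.0 + 4483.1*I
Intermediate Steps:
G = -85 (G = 41 - 126 = -85)
(((5*(-1))/1)*√(K(4) - 1) + G)*(-490 + 12*(-12)) = (((5*(-1))/1)*√((-5 + 4) - 1) - 85)*(-490 + 12*(-12)) = ((-5*1)*√(-1 - 1) - 85)*(-490 - 144) = (-5*I*√2 - 85)*(-634) = (-85 - 5*I*√2)*(-634) = 53890 + 3170*I*√2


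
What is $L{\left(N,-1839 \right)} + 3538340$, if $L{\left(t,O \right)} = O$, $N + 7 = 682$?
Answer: $3536501$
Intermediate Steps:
$N = 675$ ($N = -7 + 682 = 675$)
$L{\left(N,-1839 \right)} + 3538340 = -1839 + 3538340 = 3536501$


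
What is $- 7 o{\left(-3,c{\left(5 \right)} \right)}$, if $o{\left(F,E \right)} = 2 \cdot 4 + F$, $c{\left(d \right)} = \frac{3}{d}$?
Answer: $-35$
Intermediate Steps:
$o{\left(F,E \right)} = 8 + F$
$- 7 o{\left(-3,c{\left(5 \right)} \right)} = - 7 \left(8 - 3\right) = \left(-7\right) 5 = -35$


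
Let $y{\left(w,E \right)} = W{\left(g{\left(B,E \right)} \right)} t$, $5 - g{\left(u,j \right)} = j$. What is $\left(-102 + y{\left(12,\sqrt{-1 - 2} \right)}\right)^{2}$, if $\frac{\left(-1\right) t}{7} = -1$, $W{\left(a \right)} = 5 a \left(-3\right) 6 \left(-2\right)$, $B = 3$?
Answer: $33652404 - 15618960 i \sqrt{3} \approx 3.3652 \cdot 10^{7} - 2.7053 \cdot 10^{7} i$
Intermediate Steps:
$g{\left(u,j \right)} = 5 - j$
$W{\left(a \right)} = 180 a$ ($W{\left(a \right)} = - 15 a 6 \left(-2\right) = - 90 a \left(-2\right) = 180 a$)
$t = 7$ ($t = \left(-7\right) \left(-1\right) = 7$)
$y{\left(w,E \right)} = 6300 - 1260 E$ ($y{\left(w,E \right)} = 180 \left(5 - E\right) 7 = \left(900 - 180 E\right) 7 = 6300 - 1260 E$)
$\left(-102 + y{\left(12,\sqrt{-1 - 2} \right)}\right)^{2} = \left(-102 + \left(6300 - 1260 \sqrt{-1 - 2}\right)\right)^{2} = \left(-102 + \left(6300 - 1260 \sqrt{-3}\right)\right)^{2} = \left(-102 + \left(6300 - 1260 i \sqrt{3}\right)\right)^{2} = \left(6198 - 1260 i \sqrt{3}\right)^{2}$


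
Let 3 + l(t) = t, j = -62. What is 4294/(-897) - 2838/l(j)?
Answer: 174352/4485 ≈ 38.874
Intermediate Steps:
l(t) = -3 + t
4294/(-897) - 2838/l(j) = 4294/(-897) - 2838/(-3 - 62) = 4294*(-1/897) - 2838/(-65) = -4294/897 - 2838*(-1/65) = -4294/897 + 2838/65 = 174352/4485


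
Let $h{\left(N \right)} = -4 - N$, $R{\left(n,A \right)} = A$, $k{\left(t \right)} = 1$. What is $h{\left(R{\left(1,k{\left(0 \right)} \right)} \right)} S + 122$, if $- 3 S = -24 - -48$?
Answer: $162$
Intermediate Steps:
$S = -8$ ($S = - \frac{-24 - -48}{3} = - \frac{-24 + 48}{3} = \left(- \frac{1}{3}\right) 24 = -8$)
$h{\left(R{\left(1,k{\left(0 \right)} \right)} \right)} S + 122 = \left(-4 - 1\right) \left(-8\right) + 122 = \left(-5\right) \left(-8\right) + 122 = 40 + 122 = 162$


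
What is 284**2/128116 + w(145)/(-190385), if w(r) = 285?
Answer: 765958975/1219568233 ≈ 0.62806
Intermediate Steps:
284**2/128116 + w(145)/(-190385) = 284**2/128116 + 285/(-190385) = 80656*(1/128116) + 285*(-1/190385) = 20164/32029 - 57/38077 = 765958975/1219568233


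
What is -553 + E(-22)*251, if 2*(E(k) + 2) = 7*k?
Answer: -20382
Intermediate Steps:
E(k) = -2 + 7*k/2 (E(k) = -2 + (7*k)/2 = -2 + 7*k/2)
-553 + E(-22)*251 = -553 + (-2 + (7/2)*(-22))*251 = -553 + (-2 - 77)*251 = -553 - 79*251 = -553 - 19829 = -20382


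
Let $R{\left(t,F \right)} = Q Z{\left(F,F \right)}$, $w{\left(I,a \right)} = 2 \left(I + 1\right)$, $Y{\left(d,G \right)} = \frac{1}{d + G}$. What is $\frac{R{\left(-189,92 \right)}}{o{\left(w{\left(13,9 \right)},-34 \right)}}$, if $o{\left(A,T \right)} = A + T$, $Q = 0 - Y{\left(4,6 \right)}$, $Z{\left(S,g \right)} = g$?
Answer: $\frac{23}{15} \approx 1.5333$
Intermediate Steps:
$Y{\left(d,G \right)} = \frac{1}{G + d}$
$Q = - \frac{1}{10}$ ($Q = 0 - \frac{1}{6 + 4} = 0 - \frac{1}{10} = - \frac{1}{10} \approx -0.1$)
$w{\left(I,a \right)} = 2 + 2 I$ ($w{\left(I,a \right)} = 2 \left(1 + I\right) = 2 + 2 I$)
$R{\left(t,F \right)} = - \frac{F}{10}$
$\frac{R{\left(-189,92 \right)}}{o{\left(w{\left(13,9 \right)},-34 \right)}} = \frac{\left(- \frac{1}{10}\right) 92}{\left(2 + 2 \cdot 13\right) - 34} = - \frac{46}{5 \left(\left(2 + 26\right) - 34\right)} = - \frac{46}{5 \left(28 - 34\right)} = - \frac{46}{5 \left(-6\right)} = \left(- \frac{46}{5}\right) \left(- \frac{1}{6}\right) = \frac{23}{15}$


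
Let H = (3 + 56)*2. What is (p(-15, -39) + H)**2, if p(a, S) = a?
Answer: 10609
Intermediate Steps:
H = 118 (H = 59*2 = 118)
(p(-15, -39) + H)**2 = (-15 + 118)**2 = 103**2 = 10609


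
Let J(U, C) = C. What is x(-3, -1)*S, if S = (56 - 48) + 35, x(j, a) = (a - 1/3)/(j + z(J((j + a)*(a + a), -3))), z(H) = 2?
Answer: 172/3 ≈ 57.333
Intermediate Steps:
x(j, a) = (-1/3 + a)/(2 + j) (x(j, a) = (a - 1/3)/(j + 2) = (a - 1*1/3)/(2 + j) = (a - 1/3)/(2 + j) = (-1/3 + a)/(2 + j))
S = 43 (S = 8 + 35 = 43)
x(-3, -1)*S = ((-1/3 - 1)/(2 - 3))*43 = (-4/3/(-1))*43 = -1*(-4/3)*43 = (4/3)*43 = 172/3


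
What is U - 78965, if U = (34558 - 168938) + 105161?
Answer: -108184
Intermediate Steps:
U = -29219 (U = -134380 + 105161 = -29219)
U - 78965 = -29219 - 78965 = -108184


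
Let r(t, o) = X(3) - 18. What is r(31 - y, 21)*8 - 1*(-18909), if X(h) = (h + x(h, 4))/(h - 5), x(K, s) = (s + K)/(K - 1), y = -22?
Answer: 18739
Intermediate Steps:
x(K, s) = (K + s)/(-1 + K)
X(h) = (h + (4 + h)/(-1 + h))/(-5 + h) (X(h) = (h + (h + 4)/(-1 + h))/(h - 5) = (h + (4 + h)/(-1 + h))/(-5 + h))
r(t, o) = -85/4 (r(t, o) = (4 + 3²)/(5 + 3² - 6*3) - 18 = (4 + 9)/(5 + 9 - 18) - 18 = 13/(-4) - 18 = -¼*13 - 18 = -13/4 - 18 = -85/4)
r(31 - y, 21)*8 - 1*(-18909) = -85/4*8 - 1*(-18909) = -170 + 18909 = 18739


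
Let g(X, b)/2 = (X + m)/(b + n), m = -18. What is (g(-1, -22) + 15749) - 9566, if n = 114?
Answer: 284399/46 ≈ 6182.6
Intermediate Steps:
g(X, b) = 2*(-18 + X)/(114 + b) (g(X, b) = 2*((X - 18)/(b + 114)) = 2*((-18 + X)/(114 + b)) = 2*(-18 + X)/(114 + b))
(g(-1, -22) + 15749) - 9566 = (2*(-18 - 1)/(114 - 22) + 15749) - 9566 = (2*(-19)/92 + 15749) - 9566 = (2*(1/92)*(-19) + 15749) - 9566 = (-19/46 + 15749) - 9566 = 724435/46 - 9566 = 284399/46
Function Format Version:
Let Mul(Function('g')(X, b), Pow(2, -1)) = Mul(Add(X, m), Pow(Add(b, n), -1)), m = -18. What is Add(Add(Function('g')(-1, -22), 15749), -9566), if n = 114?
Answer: Rational(284399, 46) ≈ 6182.6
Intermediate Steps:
Function('g')(X, b) = Mul(2, Pow(Add(114, b), -1), Add(-18, X)) (Function('g')(X, b) = Mul(2, Mul(Add(X, -18), Pow(Add(b, 114), -1))) = Mul(2, Mul(Add(-18, X), Pow(Add(114, b), -1))) = Mul(2, Mul(Pow(Add(114, b), -1), Add(-18, X))) = Mul(2, Pow(Add(114, b), -1), Add(-18, X)))
Add(Add(Function('g')(-1, -22), 15749), -9566) = Add(Add(Mul(2, Pow(Add(114, -22), -1), Add(-18, -1)), 15749), -9566) = Add(Add(Mul(2, Pow(92, -1), -19), 15749), -9566) = Add(Add(Mul(2, Rational(1, 92), -19), 15749), -9566) = Add(Add(Rational(-19, 46), 15749), -9566) = Add(Rational(724435, 46), -9566) = Rational(284399, 46)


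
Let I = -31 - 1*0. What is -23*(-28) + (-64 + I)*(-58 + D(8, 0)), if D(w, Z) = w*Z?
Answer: 6154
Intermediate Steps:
I = -31 (I = -31 + 0 = -31)
D(w, Z) = Z*w
-23*(-28) + (-64 + I)*(-58 + D(8, 0)) = -23*(-28) + (-64 - 31)*(-58 + 0*8) = 644 - 95*(-58 + 0) = 644 - 95*(-58) = 644 + 5510 = 6154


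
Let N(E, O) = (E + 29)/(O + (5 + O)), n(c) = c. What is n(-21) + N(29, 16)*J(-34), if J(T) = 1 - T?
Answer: 1253/37 ≈ 33.865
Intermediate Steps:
N(E, O) = (29 + E)/(5 + 2*O)
n(-21) + N(29, 16)*J(-34) = -21 + ((29 + 29)/(5 + 2*16))*(1 - 1*(-34)) = -21 + (58/(5 + 32))*(1 + 34) = -21 + (58/37)*35 = -21 + 2030/37 = 1253/37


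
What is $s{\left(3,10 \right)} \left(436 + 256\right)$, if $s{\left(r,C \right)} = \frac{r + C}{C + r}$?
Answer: $692$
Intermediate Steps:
$s{\left(r,C \right)} = 1$ ($s{\left(r,C \right)} = \frac{C + r}{C + r} = 1$)
$s{\left(3,10 \right)} \left(436 + 256\right) = 1 \left(436 + 256\right) = 1 \cdot 692 = 692$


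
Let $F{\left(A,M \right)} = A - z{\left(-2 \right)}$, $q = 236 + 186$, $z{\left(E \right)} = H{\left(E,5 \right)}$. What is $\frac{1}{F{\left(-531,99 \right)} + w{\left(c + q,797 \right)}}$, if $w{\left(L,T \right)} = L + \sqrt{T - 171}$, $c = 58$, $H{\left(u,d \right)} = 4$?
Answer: $- \frac{55}{2399} - \frac{\sqrt{626}}{2399} \approx -0.033356$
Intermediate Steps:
$z{\left(E \right)} = 4$
$q = 422$
$F{\left(A,M \right)} = -4 + A$ ($F{\left(A,M \right)} = A - 4 = -4 + A$)
$w{\left(L,T \right)} = L + \sqrt{-171 + T}$
$\frac{1}{F{\left(-531,99 \right)} + w{\left(c + q,797 \right)}} = \frac{1}{\left(-4 - 531\right) + \left(\left(58 + 422\right) + \sqrt{-171 + 797}\right)} = \frac{1}{-535 + \left(480 + \sqrt{626}\right)} = \frac{1}{-55 + \sqrt{626}}$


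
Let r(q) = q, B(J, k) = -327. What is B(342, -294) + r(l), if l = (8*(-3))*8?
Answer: -519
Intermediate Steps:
l = -192 (l = -24*8 = -192)
B(342, -294) + r(l) = -327 - 192 = -519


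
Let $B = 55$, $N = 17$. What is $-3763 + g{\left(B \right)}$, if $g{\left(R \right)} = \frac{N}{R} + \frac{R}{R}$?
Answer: $- \frac{206893}{55} \approx -3761.7$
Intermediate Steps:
$g{\left(R \right)} = 1 + \frac{17}{R}$ ($g{\left(R \right)} = \frac{17}{R} + \frac{R}{R} = \frac{17}{R} + 1 = 1 + \frac{17}{R}$)
$-3763 + g{\left(B \right)} = -3763 + \frac{17 + 55}{55} = -3763 + \frac{1}{55} \cdot 72 = -3763 + \frac{72}{55} = - \frac{206893}{55}$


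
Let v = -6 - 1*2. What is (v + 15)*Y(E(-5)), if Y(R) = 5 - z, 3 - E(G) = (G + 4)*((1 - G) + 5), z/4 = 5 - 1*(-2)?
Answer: -161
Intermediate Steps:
z = 28 (z = 4*(5 - 1*(-2)) = 4*(5 + 2) = 4*7 = 28)
v = -8 (v = -6 - 2 = -8)
E(G) = 3 - (4 + G)*(6 - G) (E(G) = 3 - (G + 4)*((1 - G) + 5) = 3 - (4 + G)*(6 - G))
Y(R) = -23 (Y(R) = 5 - 1*28 = 5 - 28 = -23)
(v + 15)*Y(E(-5)) = (-8 + 15)*(-23) = 7*(-23) = -161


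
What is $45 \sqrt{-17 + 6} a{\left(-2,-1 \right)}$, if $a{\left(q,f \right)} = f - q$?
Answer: $45 i \sqrt{11} \approx 149.25 i$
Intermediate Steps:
$45 \sqrt{-17 + 6} a{\left(-2,-1 \right)} = 45 \sqrt{-17 + 6} \left(-1 - -2\right) = 45 \sqrt{-11} \left(-1 + 2\right) = 45 i \sqrt{11} \cdot 1 = 45 i \sqrt{11}$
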